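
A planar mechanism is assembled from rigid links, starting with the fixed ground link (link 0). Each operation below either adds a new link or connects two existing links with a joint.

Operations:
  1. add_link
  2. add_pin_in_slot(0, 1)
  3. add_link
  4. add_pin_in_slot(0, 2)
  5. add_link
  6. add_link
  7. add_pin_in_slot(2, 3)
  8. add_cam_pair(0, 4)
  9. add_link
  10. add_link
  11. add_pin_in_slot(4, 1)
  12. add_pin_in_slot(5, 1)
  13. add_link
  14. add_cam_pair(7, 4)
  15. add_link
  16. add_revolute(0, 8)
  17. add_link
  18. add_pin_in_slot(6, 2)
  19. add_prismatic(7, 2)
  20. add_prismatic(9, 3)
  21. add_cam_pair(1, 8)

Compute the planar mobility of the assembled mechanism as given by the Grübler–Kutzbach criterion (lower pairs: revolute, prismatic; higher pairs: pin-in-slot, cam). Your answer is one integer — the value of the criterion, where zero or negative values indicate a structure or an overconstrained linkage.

[1;0;0] (link 0 is ground)
L+ [2;0;0]
PS(0,1)∈J2 [2;0;1]
L+ [3;0;1]
PS(0,2)∈J2 [3;0;2]
L+ [4;0;2]
L+ [5;0;2]
PS(2,3)∈J2 [5;0;3]
C(0,4)∈J2 [5;0;4]
L+ [6;0;4]
L+ [7;0;4]
PS(4,1)∈J2 [7;0;5]
PS(5,1)∈J2 [7;0;6]
L+ [8;0;6]
C(7,4)∈J2 [8;0;7]
L+ [9;0;7]
R(0,8)∈J1 [9;1;7]
L+ [10;1;7]
PS(6,2)∈J2 [10;1;8]
P(7,2)∈J1 [10;2;8]
P(9,3)∈J1 [10;3;8]
C(1,8)∈J2 [10;3;9]
mobility = 27 − 6 − 9 = 12

M = 12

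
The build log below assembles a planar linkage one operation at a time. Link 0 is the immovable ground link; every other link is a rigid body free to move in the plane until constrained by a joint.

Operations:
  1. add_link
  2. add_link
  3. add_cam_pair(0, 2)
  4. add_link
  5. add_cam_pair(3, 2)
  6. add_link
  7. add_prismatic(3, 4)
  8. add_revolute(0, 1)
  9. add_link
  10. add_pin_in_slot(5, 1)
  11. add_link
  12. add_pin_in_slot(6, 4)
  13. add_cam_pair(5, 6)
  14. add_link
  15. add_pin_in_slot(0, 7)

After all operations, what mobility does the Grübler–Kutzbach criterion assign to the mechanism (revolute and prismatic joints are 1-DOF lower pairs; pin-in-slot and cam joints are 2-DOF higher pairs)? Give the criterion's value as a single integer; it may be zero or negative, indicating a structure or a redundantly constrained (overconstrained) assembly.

[1;0;0] (link 0 is ground)
L+ [2;0;0]
L+ [3;0;0]
C(0,2)∈J2 [3;0;1]
L+ [4;0;1]
C(3,2)∈J2 [4;0;2]
L+ [5;0;2]
P(3,4)∈J1 [5;1;2]
R(0,1)∈J1 [5;2;2]
L+ [6;2;2]
PS(5,1)∈J2 [6;2;3]
L+ [7;2;3]
PS(6,4)∈J2 [7;2;4]
C(5,6)∈J2 [7;2;5]
L+ [8;2;5]
PS(0,7)∈J2 [8;2;6]
mobility = 21 − 4 − 6 = 11

M = 11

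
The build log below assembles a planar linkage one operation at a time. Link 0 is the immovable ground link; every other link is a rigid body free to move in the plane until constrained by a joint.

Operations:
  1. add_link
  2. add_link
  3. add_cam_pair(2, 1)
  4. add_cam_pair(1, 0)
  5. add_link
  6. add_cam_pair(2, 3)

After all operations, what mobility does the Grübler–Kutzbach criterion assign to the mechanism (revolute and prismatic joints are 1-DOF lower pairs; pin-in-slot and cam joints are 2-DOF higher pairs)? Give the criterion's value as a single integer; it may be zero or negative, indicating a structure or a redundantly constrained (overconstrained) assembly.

M = 6

L=1 J1=0 J2=0
add link → L=2 J1=0 J2=0
add link → L=3 J1=0 J2=0
C@2,1 dof=2 J2 → L=3 J1=0 J2=1
C@1,0 dof=2 J2 → L=3 J1=0 J2=2
add link → L=4 J1=0 J2=2
C@2,3 dof=2 J2 → L=4 J1=0 J2=3
M=3(L−1)−2J1−J2=3·3−2·0−3=6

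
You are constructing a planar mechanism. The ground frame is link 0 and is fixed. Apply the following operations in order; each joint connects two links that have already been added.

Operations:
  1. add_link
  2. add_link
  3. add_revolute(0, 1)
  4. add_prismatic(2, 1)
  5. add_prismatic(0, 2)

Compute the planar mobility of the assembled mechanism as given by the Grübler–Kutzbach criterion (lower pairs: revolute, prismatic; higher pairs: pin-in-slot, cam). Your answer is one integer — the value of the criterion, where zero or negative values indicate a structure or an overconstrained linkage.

M = 0

(L,J1,J2)=(1,0,0); link0 fixed
link1: (2,0,0)
link2: (3,0,0)
R 0-1 [J1]: (3,1,0)
P 2-1 [J1]: (3,2,0)
P 0-2 [J1]: (3,3,0)
Grübler: 3·2 − 2·3 − 0 = 0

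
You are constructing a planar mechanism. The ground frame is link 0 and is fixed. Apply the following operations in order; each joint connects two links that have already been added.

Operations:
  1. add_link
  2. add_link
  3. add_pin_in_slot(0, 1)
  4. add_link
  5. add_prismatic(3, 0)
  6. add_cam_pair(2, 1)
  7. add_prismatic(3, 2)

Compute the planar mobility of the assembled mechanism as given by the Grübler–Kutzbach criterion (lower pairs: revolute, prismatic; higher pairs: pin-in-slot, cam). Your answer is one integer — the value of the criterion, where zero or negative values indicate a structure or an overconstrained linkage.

link 0 = ground. State L|J1|J2 = 1|0|0
+link1  2|0|0
+link2  3|0|0
PS(0,1) f=2→J2  3|0|1
+link3  4|0|1
P(3,0) f=1→J1  4|1|1
C(2,1) f=2→J2  4|1|2
P(3,2) f=1→J1  4|2|2
M = 3(4−1)−2·2−2 = 9−4−2 = 3

M = 3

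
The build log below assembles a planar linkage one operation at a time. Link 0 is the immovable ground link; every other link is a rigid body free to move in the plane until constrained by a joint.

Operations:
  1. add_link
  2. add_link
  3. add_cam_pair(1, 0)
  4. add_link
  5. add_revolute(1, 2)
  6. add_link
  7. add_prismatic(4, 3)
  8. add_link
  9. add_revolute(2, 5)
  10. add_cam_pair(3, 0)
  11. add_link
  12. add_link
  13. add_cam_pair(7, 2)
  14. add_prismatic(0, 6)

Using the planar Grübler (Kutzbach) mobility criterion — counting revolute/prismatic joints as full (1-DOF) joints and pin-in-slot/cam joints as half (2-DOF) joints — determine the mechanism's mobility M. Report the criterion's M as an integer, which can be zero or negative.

(L,J1,J2)=(1,0,0); link0 fixed
link1: (2,0,0)
link2: (3,0,0)
C 1-0 [J2]: (3,0,1)
link3: (4,0,1)
R 1-2 [J1]: (4,1,1)
link4: (5,1,1)
P 4-3 [J1]: (5,2,1)
link5: (6,2,1)
R 2-5 [J1]: (6,3,1)
C 3-0 [J2]: (6,3,2)
link6: (7,3,2)
link7: (8,3,2)
C 7-2 [J2]: (8,3,3)
P 0-6 [J1]: (8,4,3)
Grübler: 3·7 − 2·4 − 3 = 10

M = 10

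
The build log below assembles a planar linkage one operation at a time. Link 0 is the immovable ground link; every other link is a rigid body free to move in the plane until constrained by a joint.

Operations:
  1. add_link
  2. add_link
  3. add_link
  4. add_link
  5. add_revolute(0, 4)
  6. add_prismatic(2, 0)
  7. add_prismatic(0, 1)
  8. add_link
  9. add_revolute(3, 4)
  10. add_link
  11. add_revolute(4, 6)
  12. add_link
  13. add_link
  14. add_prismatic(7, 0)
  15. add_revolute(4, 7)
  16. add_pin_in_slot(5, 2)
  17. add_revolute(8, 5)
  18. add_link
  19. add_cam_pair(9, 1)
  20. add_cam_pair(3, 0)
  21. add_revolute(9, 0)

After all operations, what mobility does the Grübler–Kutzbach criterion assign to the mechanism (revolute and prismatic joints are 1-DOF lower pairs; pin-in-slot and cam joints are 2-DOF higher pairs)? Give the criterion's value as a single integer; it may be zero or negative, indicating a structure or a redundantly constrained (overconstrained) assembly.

(L,J1,J2)=(1,0,0); link0 fixed
link1: (2,0,0)
link2: (3,0,0)
link3: (4,0,0)
link4: (5,0,0)
R 0-4 [J1]: (5,1,0)
P 2-0 [J1]: (5,2,0)
P 0-1 [J1]: (5,3,0)
link5: (6,3,0)
R 3-4 [J1]: (6,4,0)
link6: (7,4,0)
R 4-6 [J1]: (7,5,0)
link7: (8,5,0)
link8: (9,5,0)
P 7-0 [J1]: (9,6,0)
R 4-7 [J1]: (9,7,0)
PS 5-2 [J2]: (9,7,1)
R 8-5 [J1]: (9,8,1)
link9: (10,8,1)
C 9-1 [J2]: (10,8,2)
C 3-0 [J2]: (10,8,3)
R 9-0 [J1]: (10,9,3)
Grübler: 3·9 − 2·9 − 3 = 6

M = 6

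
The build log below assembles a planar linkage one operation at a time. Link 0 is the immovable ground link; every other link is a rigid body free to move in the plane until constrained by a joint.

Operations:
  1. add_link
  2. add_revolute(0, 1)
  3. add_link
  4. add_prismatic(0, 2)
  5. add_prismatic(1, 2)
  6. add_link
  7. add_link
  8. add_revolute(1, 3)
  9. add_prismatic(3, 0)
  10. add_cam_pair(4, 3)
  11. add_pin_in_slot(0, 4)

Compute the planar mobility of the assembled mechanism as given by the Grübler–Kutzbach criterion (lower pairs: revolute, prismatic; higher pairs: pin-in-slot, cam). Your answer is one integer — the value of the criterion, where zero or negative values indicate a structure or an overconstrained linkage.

M = 0

(L,J1,J2)=(1,0,0); link0 fixed
link1: (2,0,0)
R 0-1 [J1]: (2,1,0)
link2: (3,1,0)
P 0-2 [J1]: (3,2,0)
P 1-2 [J1]: (3,3,0)
link3: (4,3,0)
link4: (5,3,0)
R 1-3 [J1]: (5,4,0)
P 3-0 [J1]: (5,5,0)
C 4-3 [J2]: (5,5,1)
PS 0-4 [J2]: (5,5,2)
Grübler: 3·4 − 2·5 − 2 = 0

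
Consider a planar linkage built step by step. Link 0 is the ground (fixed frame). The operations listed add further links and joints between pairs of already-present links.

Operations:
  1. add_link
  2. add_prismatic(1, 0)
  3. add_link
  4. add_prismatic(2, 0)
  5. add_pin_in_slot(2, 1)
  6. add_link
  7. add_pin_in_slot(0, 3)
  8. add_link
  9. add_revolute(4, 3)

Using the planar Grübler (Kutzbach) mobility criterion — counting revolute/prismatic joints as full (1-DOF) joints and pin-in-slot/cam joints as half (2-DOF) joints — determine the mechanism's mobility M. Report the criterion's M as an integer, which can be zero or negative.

M = 4

[1;0;0] (link 0 is ground)
L+ [2;0;0]
P(1,0)∈J1 [2;1;0]
L+ [3;1;0]
P(2,0)∈J1 [3;2;0]
PS(2,1)∈J2 [3;2;1]
L+ [4;2;1]
PS(0,3)∈J2 [4;2;2]
L+ [5;2;2]
R(4,3)∈J1 [5;3;2]
mobility = 12 − 6 − 2 = 4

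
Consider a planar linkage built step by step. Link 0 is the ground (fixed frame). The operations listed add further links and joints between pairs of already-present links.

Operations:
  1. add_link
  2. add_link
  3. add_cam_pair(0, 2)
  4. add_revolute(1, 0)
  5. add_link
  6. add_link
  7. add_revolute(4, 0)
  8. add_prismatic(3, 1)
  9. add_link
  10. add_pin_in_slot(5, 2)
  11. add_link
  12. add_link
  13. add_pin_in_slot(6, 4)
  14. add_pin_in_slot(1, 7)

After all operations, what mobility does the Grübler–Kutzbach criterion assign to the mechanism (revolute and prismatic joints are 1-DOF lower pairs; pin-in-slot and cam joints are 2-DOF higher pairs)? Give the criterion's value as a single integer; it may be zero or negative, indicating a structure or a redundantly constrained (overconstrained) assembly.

M = 11

(L,J1,J2)=(1,0,0); link0 fixed
link1: (2,0,0)
link2: (3,0,0)
C 0-2 [J2]: (3,0,1)
R 1-0 [J1]: (3,1,1)
link3: (4,1,1)
link4: (5,1,1)
R 4-0 [J1]: (5,2,1)
P 3-1 [J1]: (5,3,1)
link5: (6,3,1)
PS 5-2 [J2]: (6,3,2)
link6: (7,3,2)
link7: (8,3,2)
PS 6-4 [J2]: (8,3,3)
PS 1-7 [J2]: (8,3,4)
Grübler: 3·7 − 2·3 − 4 = 11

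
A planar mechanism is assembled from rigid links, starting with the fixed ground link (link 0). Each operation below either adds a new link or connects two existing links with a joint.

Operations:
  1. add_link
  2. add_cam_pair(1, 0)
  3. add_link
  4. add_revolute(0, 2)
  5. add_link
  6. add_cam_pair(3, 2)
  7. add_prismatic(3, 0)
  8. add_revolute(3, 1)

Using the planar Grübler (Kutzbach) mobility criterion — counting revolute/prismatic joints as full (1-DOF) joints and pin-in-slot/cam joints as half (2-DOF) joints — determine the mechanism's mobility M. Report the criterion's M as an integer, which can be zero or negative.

ground; <1,0,0>
#1 <2,0,0>
C:1↔0 J2 <2,0,1>
#2 <3,0,1>
R:0↔2 J1 <3,1,1>
#3 <4,1,1>
C:3↔2 J2 <4,1,2>
P:3↔0 J1 <4,2,2>
R:3↔1 J1 <4,3,2>
3×3 − 2×3 − 1×2 = 1

M = 1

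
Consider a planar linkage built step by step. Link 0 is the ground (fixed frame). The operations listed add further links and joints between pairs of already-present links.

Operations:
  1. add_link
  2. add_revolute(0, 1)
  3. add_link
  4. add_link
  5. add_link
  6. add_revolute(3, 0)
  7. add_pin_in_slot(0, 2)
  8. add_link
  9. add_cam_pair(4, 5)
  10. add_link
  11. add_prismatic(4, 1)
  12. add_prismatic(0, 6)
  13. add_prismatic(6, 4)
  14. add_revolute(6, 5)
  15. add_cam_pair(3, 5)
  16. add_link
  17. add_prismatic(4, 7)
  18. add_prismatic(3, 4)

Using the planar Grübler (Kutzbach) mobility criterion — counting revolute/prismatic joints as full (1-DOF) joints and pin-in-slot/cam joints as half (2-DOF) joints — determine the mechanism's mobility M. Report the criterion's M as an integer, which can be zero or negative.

[1;0;0] (link 0 is ground)
L+ [2;0;0]
R(0,1)∈J1 [2;1;0]
L+ [3;1;0]
L+ [4;1;0]
L+ [5;1;0]
R(3,0)∈J1 [5;2;0]
PS(0,2)∈J2 [5;2;1]
L+ [6;2;1]
C(4,5)∈J2 [6;2;2]
L+ [7;2;2]
P(4,1)∈J1 [7;3;2]
P(0,6)∈J1 [7;4;2]
P(6,4)∈J1 [7;5;2]
R(6,5)∈J1 [7;6;2]
C(3,5)∈J2 [7;6;3]
L+ [8;6;3]
P(4,7)∈J1 [8;7;3]
P(3,4)∈J1 [8;8;3]
mobility = 21 − 16 − 3 = 2

M = 2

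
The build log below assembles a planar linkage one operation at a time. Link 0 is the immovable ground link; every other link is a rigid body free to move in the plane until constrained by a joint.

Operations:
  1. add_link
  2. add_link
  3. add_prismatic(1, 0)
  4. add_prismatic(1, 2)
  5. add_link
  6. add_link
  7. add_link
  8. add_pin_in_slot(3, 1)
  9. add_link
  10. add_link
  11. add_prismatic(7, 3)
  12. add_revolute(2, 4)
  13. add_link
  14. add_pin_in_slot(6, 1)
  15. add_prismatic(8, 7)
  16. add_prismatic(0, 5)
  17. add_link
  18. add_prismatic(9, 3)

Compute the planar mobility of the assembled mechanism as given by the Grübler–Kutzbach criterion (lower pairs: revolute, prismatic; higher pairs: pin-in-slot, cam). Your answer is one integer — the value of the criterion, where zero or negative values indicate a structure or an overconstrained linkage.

M = 11

ground; <1,0,0>
#1 <2,0,0>
#2 <3,0,0>
P:1↔0 J1 <3,1,0>
P:1↔2 J1 <3,2,0>
#3 <4,2,0>
#4 <5,2,0>
#5 <6,2,0>
PS:3↔1 J2 <6,2,1>
#6 <7,2,1>
#7 <8,2,1>
P:7↔3 J1 <8,3,1>
R:2↔4 J1 <8,4,1>
#8 <9,4,1>
PS:6↔1 J2 <9,4,2>
P:8↔7 J1 <9,5,2>
P:0↔5 J1 <9,6,2>
#9 <10,6,2>
P:9↔3 J1 <10,7,2>
3×9 − 2×7 − 1×2 = 11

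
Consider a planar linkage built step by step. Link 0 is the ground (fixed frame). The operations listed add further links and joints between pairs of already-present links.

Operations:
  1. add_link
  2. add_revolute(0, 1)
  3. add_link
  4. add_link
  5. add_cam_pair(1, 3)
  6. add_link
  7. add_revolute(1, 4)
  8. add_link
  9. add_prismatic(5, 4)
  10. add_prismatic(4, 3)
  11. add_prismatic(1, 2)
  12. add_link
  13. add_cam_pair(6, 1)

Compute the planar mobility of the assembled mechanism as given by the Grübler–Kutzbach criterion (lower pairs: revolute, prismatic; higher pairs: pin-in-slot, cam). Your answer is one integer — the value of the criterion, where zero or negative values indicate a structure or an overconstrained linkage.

(L,J1,J2)=(1,0,0); link0 fixed
link1: (2,0,0)
R 0-1 [J1]: (2,1,0)
link2: (3,1,0)
link3: (4,1,0)
C 1-3 [J2]: (4,1,1)
link4: (5,1,1)
R 1-4 [J1]: (5,2,1)
link5: (6,2,1)
P 5-4 [J1]: (6,3,1)
P 4-3 [J1]: (6,4,1)
P 1-2 [J1]: (6,5,1)
link6: (7,5,1)
C 6-1 [J2]: (7,5,2)
Grübler: 3·6 − 2·5 − 2 = 6

M = 6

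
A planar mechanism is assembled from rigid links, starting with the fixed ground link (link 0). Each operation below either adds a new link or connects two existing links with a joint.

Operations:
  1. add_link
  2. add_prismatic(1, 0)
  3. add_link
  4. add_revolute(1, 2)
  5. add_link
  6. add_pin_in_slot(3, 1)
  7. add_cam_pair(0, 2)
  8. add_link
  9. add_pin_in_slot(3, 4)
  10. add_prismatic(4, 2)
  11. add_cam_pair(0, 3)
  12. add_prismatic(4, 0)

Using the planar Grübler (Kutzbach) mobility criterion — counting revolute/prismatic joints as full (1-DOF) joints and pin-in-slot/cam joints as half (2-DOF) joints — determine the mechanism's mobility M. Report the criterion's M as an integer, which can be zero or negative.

(L,J1,J2)=(1,0,0); link0 fixed
link1: (2,0,0)
P 1-0 [J1]: (2,1,0)
link2: (3,1,0)
R 1-2 [J1]: (3,2,0)
link3: (4,2,0)
PS 3-1 [J2]: (4,2,1)
C 0-2 [J2]: (4,2,2)
link4: (5,2,2)
PS 3-4 [J2]: (5,2,3)
P 4-2 [J1]: (5,3,3)
C 0-3 [J2]: (5,3,4)
P 4-0 [J1]: (5,4,4)
Grübler: 3·4 − 2·4 − 4 = 0

M = 0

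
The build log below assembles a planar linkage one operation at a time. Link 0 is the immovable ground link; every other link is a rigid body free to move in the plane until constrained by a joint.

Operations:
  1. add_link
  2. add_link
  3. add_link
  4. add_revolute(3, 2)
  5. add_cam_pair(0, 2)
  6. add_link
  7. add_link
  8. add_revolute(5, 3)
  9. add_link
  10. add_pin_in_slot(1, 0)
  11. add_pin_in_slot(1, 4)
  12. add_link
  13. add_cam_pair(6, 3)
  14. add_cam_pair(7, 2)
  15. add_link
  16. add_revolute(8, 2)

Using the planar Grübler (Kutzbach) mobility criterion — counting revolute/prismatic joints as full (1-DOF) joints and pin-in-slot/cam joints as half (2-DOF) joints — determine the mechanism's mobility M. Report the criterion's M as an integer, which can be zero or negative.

M = 13

link 0 = ground. State L|J1|J2 = 1|0|0
+link1  2|0|0
+link2  3|0|0
+link3  4|0|0
R(3,2) f=1→J1  4|1|0
C(0,2) f=2→J2  4|1|1
+link4  5|1|1
+link5  6|1|1
R(5,3) f=1→J1  6|2|1
+link6  7|2|1
PS(1,0) f=2→J2  7|2|2
PS(1,4) f=2→J2  7|2|3
+link7  8|2|3
C(6,3) f=2→J2  8|2|4
C(7,2) f=2→J2  8|2|5
+link8  9|2|5
R(8,2) f=1→J1  9|3|5
M = 3(9−1)−2·3−5 = 24−6−5 = 13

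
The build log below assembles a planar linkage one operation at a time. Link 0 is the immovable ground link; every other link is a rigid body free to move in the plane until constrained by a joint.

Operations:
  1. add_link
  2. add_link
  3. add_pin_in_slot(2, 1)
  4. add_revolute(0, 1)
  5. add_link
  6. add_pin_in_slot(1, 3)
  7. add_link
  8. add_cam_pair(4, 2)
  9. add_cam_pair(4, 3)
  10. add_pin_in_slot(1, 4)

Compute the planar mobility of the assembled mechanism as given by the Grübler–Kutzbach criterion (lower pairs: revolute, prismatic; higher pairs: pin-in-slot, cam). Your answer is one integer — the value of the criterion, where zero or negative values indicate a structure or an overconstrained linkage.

[1;0;0] (link 0 is ground)
L+ [2;0;0]
L+ [3;0;0]
PS(2,1)∈J2 [3;0;1]
R(0,1)∈J1 [3;1;1]
L+ [4;1;1]
PS(1,3)∈J2 [4;1;2]
L+ [5;1;2]
C(4,2)∈J2 [5;1;3]
C(4,3)∈J2 [5;1;4]
PS(1,4)∈J2 [5;1;5]
mobility = 12 − 2 − 5 = 5

M = 5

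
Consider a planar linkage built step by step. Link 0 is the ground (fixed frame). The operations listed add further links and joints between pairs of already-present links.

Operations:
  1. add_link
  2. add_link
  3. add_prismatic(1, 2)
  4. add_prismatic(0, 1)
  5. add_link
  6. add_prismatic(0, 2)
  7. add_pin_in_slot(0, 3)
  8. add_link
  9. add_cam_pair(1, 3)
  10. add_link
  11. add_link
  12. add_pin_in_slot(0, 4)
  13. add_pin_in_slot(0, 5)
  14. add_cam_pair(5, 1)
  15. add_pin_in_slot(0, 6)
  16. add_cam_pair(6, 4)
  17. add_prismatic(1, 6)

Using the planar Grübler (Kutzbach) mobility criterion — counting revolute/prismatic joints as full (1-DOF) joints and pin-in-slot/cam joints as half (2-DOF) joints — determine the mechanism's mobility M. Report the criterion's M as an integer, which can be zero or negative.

link 0 = ground. State L|J1|J2 = 1|0|0
+link1  2|0|0
+link2  3|0|0
P(1,2) f=1→J1  3|1|0
P(0,1) f=1→J1  3|2|0
+link3  4|2|0
P(0,2) f=1→J1  4|3|0
PS(0,3) f=2→J2  4|3|1
+link4  5|3|1
C(1,3) f=2→J2  5|3|2
+link5  6|3|2
+link6  7|3|2
PS(0,4) f=2→J2  7|3|3
PS(0,5) f=2→J2  7|3|4
C(5,1) f=2→J2  7|3|5
PS(0,6) f=2→J2  7|3|6
C(6,4) f=2→J2  7|3|7
P(1,6) f=1→J1  7|4|7
M = 3(7−1)−2·4−7 = 18−8−7 = 3

M = 3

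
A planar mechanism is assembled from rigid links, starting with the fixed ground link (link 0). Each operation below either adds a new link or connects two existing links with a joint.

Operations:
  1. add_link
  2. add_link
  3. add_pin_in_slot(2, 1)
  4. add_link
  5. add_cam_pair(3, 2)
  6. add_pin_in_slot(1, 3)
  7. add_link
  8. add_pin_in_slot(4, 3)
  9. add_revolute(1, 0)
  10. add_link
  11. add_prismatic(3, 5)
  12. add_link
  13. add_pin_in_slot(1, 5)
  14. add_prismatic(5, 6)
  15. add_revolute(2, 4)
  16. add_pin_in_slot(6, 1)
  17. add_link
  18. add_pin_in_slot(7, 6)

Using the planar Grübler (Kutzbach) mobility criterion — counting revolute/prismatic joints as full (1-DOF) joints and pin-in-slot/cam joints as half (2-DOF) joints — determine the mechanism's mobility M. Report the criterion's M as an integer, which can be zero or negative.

(L,J1,J2)=(1,0,0); link0 fixed
link1: (2,0,0)
link2: (3,0,0)
PS 2-1 [J2]: (3,0,1)
link3: (4,0,1)
C 3-2 [J2]: (4,0,2)
PS 1-3 [J2]: (4,0,3)
link4: (5,0,3)
PS 4-3 [J2]: (5,0,4)
R 1-0 [J1]: (5,1,4)
link5: (6,1,4)
P 3-5 [J1]: (6,2,4)
link6: (7,2,4)
PS 1-5 [J2]: (7,2,5)
P 5-6 [J1]: (7,3,5)
R 2-4 [J1]: (7,4,5)
PS 6-1 [J2]: (7,4,6)
link7: (8,4,6)
PS 7-6 [J2]: (8,4,7)
Grübler: 3·7 − 2·4 − 7 = 6

M = 6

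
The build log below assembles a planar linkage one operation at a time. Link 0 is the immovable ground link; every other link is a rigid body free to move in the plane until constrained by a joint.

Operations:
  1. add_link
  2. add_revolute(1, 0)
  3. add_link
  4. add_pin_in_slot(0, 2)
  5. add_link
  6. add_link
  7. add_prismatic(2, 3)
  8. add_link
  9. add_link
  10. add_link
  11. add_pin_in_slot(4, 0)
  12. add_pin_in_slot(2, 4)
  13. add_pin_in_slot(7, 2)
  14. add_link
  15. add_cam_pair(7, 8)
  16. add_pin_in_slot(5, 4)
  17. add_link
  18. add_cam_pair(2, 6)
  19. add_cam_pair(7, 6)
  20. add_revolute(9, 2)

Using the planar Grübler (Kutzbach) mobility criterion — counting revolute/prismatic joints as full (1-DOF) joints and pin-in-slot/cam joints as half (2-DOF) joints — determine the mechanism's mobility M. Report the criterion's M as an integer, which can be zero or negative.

M = 13

[1;0;0] (link 0 is ground)
L+ [2;0;0]
R(1,0)∈J1 [2;1;0]
L+ [3;1;0]
PS(0,2)∈J2 [3;1;1]
L+ [4;1;1]
L+ [5;1;1]
P(2,3)∈J1 [5;2;1]
L+ [6;2;1]
L+ [7;2;1]
L+ [8;2;1]
PS(4,0)∈J2 [8;2;2]
PS(2,4)∈J2 [8;2;3]
PS(7,2)∈J2 [8;2;4]
L+ [9;2;4]
C(7,8)∈J2 [9;2;5]
PS(5,4)∈J2 [9;2;6]
L+ [10;2;6]
C(2,6)∈J2 [10;2;7]
C(7,6)∈J2 [10;2;8]
R(9,2)∈J1 [10;3;8]
mobility = 27 − 6 − 8 = 13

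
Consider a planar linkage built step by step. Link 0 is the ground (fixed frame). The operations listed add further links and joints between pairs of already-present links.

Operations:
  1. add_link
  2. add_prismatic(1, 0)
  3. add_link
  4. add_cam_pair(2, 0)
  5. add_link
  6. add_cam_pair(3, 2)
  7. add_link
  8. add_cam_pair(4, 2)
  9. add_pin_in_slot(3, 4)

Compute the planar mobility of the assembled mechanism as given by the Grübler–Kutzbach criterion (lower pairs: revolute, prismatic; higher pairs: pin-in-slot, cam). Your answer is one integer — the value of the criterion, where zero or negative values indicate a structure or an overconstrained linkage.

M = 6

[1;0;0] (link 0 is ground)
L+ [2;0;0]
P(1,0)∈J1 [2;1;0]
L+ [3;1;0]
C(2,0)∈J2 [3;1;1]
L+ [4;1;1]
C(3,2)∈J2 [4;1;2]
L+ [5;1;2]
C(4,2)∈J2 [5;1;3]
PS(3,4)∈J2 [5;1;4]
mobility = 12 − 2 − 4 = 6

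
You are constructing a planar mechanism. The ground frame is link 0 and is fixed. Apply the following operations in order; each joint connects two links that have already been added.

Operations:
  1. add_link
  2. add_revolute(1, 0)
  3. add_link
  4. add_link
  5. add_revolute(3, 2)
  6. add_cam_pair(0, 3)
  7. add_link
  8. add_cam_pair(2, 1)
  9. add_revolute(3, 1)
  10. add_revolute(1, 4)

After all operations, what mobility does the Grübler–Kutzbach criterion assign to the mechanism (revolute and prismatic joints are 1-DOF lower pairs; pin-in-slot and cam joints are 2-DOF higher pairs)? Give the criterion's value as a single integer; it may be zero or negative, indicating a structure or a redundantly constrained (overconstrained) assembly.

[1;0;0] (link 0 is ground)
L+ [2;0;0]
R(1,0)∈J1 [2;1;0]
L+ [3;1;0]
L+ [4;1;0]
R(3,2)∈J1 [4;2;0]
C(0,3)∈J2 [4;2;1]
L+ [5;2;1]
C(2,1)∈J2 [5;2;2]
R(3,1)∈J1 [5;3;2]
R(1,4)∈J1 [5;4;2]
mobility = 12 − 8 − 2 = 2

M = 2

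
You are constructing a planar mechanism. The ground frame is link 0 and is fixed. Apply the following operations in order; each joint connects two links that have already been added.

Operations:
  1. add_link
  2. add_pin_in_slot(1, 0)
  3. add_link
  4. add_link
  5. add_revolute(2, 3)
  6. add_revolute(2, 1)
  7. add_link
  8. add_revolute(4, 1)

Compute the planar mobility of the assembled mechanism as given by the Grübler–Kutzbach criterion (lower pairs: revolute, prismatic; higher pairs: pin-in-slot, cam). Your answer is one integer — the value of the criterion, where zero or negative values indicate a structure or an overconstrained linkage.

M = 5

ground; <1,0,0>
#1 <2,0,0>
PS:1↔0 J2 <2,0,1>
#2 <3,0,1>
#3 <4,0,1>
R:2↔3 J1 <4,1,1>
R:2↔1 J1 <4,2,1>
#4 <5,2,1>
R:4↔1 J1 <5,3,1>
3×4 − 2×3 − 1×1 = 5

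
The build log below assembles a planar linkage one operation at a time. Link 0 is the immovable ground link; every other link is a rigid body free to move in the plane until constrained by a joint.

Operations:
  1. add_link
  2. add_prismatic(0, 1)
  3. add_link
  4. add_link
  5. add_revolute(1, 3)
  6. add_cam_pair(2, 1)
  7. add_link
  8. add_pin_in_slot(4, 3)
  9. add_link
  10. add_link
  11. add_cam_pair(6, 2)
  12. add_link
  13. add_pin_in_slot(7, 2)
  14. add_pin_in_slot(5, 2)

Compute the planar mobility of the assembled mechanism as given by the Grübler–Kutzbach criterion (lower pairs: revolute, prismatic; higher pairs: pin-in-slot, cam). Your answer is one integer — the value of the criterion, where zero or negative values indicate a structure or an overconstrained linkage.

M = 12

L=1 J1=0 J2=0
add link → L=2 J1=0 J2=0
P@0,1 dof=1 J1 → L=2 J1=1 J2=0
add link → L=3 J1=1 J2=0
add link → L=4 J1=1 J2=0
R@1,3 dof=1 J1 → L=4 J1=2 J2=0
C@2,1 dof=2 J2 → L=4 J1=2 J2=1
add link → L=5 J1=2 J2=1
PS@4,3 dof=2 J2 → L=5 J1=2 J2=2
add link → L=6 J1=2 J2=2
add link → L=7 J1=2 J2=2
C@6,2 dof=2 J2 → L=7 J1=2 J2=3
add link → L=8 J1=2 J2=3
PS@7,2 dof=2 J2 → L=8 J1=2 J2=4
PS@5,2 dof=2 J2 → L=8 J1=2 J2=5
M=3(L−1)−2J1−J2=3·7−2·2−5=12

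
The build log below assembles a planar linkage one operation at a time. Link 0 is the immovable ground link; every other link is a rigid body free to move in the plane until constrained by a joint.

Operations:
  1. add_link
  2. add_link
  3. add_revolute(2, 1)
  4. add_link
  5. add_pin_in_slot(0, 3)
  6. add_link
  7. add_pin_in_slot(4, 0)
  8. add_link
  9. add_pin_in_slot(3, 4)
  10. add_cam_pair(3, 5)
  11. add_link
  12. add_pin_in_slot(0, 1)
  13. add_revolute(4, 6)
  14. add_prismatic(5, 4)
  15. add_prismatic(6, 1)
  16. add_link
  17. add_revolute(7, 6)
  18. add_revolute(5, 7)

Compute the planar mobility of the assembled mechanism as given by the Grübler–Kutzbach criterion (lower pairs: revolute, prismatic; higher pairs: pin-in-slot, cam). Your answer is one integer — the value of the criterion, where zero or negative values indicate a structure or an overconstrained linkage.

M = 4

link 0 = ground. State L|J1|J2 = 1|0|0
+link1  2|0|0
+link2  3|0|0
R(2,1) f=1→J1  3|1|0
+link3  4|1|0
PS(0,3) f=2→J2  4|1|1
+link4  5|1|1
PS(4,0) f=2→J2  5|1|2
+link5  6|1|2
PS(3,4) f=2→J2  6|1|3
C(3,5) f=2→J2  6|1|4
+link6  7|1|4
PS(0,1) f=2→J2  7|1|5
R(4,6) f=1→J1  7|2|5
P(5,4) f=1→J1  7|3|5
P(6,1) f=1→J1  7|4|5
+link7  8|4|5
R(7,6) f=1→J1  8|5|5
R(5,7) f=1→J1  8|6|5
M = 3(8−1)−2·6−5 = 21−12−5 = 4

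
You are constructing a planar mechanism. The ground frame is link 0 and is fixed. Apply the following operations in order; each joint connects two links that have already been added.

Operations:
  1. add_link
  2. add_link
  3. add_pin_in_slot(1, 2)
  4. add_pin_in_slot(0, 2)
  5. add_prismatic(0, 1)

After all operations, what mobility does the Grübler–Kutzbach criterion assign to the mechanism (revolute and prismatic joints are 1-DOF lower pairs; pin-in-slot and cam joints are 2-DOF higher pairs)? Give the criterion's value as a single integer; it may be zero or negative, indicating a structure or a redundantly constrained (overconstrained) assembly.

[1;0;0] (link 0 is ground)
L+ [2;0;0]
L+ [3;0;0]
PS(1,2)∈J2 [3;0;1]
PS(0,2)∈J2 [3;0;2]
P(0,1)∈J1 [3;1;2]
mobility = 6 − 2 − 2 = 2

M = 2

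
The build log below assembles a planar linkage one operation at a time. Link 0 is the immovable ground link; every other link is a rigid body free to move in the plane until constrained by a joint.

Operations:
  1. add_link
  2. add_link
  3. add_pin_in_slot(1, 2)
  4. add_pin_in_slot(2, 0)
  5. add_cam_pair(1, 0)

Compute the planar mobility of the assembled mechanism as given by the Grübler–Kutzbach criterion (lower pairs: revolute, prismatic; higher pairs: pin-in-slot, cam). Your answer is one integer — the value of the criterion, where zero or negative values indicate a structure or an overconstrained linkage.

ground; <1,0,0>
#1 <2,0,0>
#2 <3,0,0>
PS:1↔2 J2 <3,0,1>
PS:2↔0 J2 <3,0,2>
C:1↔0 J2 <3,0,3>
3×2 − 2×0 − 1×3 = 3

M = 3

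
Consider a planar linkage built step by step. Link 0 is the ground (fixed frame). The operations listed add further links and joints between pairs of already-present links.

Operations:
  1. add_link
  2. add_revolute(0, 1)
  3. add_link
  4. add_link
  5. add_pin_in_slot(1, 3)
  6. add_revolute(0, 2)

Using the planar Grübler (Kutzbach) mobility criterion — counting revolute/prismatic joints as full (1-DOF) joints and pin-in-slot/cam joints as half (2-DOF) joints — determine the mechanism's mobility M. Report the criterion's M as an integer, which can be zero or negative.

M = 4

link 0 = ground. State L|J1|J2 = 1|0|0
+link1  2|0|0
R(0,1) f=1→J1  2|1|0
+link2  3|1|0
+link3  4|1|0
PS(1,3) f=2→J2  4|1|1
R(0,2) f=1→J1  4|2|1
M = 3(4−1)−2·2−1 = 9−4−1 = 4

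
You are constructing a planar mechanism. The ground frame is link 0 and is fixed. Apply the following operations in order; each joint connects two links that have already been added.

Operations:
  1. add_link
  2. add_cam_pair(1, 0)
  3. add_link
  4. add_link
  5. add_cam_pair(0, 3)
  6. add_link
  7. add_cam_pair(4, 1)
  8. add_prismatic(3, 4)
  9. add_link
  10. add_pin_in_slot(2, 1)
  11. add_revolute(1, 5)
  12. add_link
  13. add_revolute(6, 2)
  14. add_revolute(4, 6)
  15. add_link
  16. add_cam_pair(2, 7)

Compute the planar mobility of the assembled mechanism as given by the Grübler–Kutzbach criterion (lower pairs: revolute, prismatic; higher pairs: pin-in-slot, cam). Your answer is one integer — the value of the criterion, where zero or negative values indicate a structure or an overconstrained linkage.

link 0 = ground. State L|J1|J2 = 1|0|0
+link1  2|0|0
C(1,0) f=2→J2  2|0|1
+link2  3|0|1
+link3  4|0|1
C(0,3) f=2→J2  4|0|2
+link4  5|0|2
C(4,1) f=2→J2  5|0|3
P(3,4) f=1→J1  5|1|3
+link5  6|1|3
PS(2,1) f=2→J2  6|1|4
R(1,5) f=1→J1  6|2|4
+link6  7|2|4
R(6,2) f=1→J1  7|3|4
R(4,6) f=1→J1  7|4|4
+link7  8|4|4
C(2,7) f=2→J2  8|4|5
M = 3(8−1)−2·4−5 = 21−8−5 = 8

M = 8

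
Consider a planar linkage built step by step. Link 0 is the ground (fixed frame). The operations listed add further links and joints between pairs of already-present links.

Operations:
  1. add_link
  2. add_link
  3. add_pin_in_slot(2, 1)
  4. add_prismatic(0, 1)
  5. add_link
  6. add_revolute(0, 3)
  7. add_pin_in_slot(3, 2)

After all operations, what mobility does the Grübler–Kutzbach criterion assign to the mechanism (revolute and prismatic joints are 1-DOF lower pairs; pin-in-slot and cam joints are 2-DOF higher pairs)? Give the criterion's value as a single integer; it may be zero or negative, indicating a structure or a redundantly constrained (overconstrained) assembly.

M = 3

L=1 J1=0 J2=0
add link → L=2 J1=0 J2=0
add link → L=3 J1=0 J2=0
PS@2,1 dof=2 J2 → L=3 J1=0 J2=1
P@0,1 dof=1 J1 → L=3 J1=1 J2=1
add link → L=4 J1=1 J2=1
R@0,3 dof=1 J1 → L=4 J1=2 J2=1
PS@3,2 dof=2 J2 → L=4 J1=2 J2=2
M=3(L−1)−2J1−J2=3·3−2·2−2=3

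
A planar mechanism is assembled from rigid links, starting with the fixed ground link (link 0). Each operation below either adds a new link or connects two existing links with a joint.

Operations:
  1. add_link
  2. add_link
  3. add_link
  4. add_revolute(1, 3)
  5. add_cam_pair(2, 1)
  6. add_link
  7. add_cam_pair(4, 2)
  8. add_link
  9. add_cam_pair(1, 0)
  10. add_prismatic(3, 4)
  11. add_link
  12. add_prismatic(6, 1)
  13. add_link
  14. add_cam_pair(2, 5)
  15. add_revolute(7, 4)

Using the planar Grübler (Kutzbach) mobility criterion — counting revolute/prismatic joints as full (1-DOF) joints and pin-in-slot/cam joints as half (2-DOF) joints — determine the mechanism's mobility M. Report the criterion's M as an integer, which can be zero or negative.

link 0 = ground. State L|J1|J2 = 1|0|0
+link1  2|0|0
+link2  3|0|0
+link3  4|0|0
R(1,3) f=1→J1  4|1|0
C(2,1) f=2→J2  4|1|1
+link4  5|1|1
C(4,2) f=2→J2  5|1|2
+link5  6|1|2
C(1,0) f=2→J2  6|1|3
P(3,4) f=1→J1  6|2|3
+link6  7|2|3
P(6,1) f=1→J1  7|3|3
+link7  8|3|3
C(2,5) f=2→J2  8|3|4
R(7,4) f=1→J1  8|4|4
M = 3(8−1)−2·4−4 = 21−8−4 = 9

M = 9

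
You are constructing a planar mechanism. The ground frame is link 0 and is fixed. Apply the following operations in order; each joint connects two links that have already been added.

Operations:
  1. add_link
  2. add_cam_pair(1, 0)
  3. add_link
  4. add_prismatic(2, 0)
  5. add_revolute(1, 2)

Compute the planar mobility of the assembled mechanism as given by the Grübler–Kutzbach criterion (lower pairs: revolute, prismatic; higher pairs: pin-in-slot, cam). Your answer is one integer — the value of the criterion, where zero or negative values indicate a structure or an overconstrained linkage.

(L,J1,J2)=(1,0,0); link0 fixed
link1: (2,0,0)
C 1-0 [J2]: (2,0,1)
link2: (3,0,1)
P 2-0 [J1]: (3,1,1)
R 1-2 [J1]: (3,2,1)
Grübler: 3·2 − 2·2 − 1 = 1

M = 1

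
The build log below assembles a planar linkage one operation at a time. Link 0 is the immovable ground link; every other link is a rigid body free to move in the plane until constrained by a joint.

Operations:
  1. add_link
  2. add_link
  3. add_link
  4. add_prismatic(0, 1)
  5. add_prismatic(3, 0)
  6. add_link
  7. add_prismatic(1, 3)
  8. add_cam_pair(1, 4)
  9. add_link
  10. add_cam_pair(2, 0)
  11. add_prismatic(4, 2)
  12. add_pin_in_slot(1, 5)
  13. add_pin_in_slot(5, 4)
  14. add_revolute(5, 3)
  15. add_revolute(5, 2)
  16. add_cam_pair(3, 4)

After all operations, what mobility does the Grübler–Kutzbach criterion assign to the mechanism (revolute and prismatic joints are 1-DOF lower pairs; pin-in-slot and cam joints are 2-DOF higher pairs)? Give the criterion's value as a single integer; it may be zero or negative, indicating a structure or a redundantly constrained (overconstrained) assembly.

link 0 = ground. State L|J1|J2 = 1|0|0
+link1  2|0|0
+link2  3|0|0
+link3  4|0|0
P(0,1) f=1→J1  4|1|0
P(3,0) f=1→J1  4|2|0
+link4  5|2|0
P(1,3) f=1→J1  5|3|0
C(1,4) f=2→J2  5|3|1
+link5  6|3|1
C(2,0) f=2→J2  6|3|2
P(4,2) f=1→J1  6|4|2
PS(1,5) f=2→J2  6|4|3
PS(5,4) f=2→J2  6|4|4
R(5,3) f=1→J1  6|5|4
R(5,2) f=1→J1  6|6|4
C(3,4) f=2→J2  6|6|5
M = 3(6−1)−2·6−5 = 15−12−5 = -2

M = -2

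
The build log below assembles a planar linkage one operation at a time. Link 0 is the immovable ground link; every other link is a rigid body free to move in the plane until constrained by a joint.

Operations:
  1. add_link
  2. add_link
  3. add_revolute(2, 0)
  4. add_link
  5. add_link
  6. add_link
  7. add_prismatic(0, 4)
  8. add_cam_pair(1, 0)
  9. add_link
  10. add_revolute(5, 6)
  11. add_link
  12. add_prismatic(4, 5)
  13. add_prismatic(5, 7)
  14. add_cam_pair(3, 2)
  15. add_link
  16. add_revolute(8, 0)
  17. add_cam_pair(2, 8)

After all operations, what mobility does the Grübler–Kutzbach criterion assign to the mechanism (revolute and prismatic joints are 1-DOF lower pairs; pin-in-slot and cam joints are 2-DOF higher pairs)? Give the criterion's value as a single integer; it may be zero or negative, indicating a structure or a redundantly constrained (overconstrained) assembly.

M = 9

L=1 J1=0 J2=0
add link → L=2 J1=0 J2=0
add link → L=3 J1=0 J2=0
R@2,0 dof=1 J1 → L=3 J1=1 J2=0
add link → L=4 J1=1 J2=0
add link → L=5 J1=1 J2=0
add link → L=6 J1=1 J2=0
P@0,4 dof=1 J1 → L=6 J1=2 J2=0
C@1,0 dof=2 J2 → L=6 J1=2 J2=1
add link → L=7 J1=2 J2=1
R@5,6 dof=1 J1 → L=7 J1=3 J2=1
add link → L=8 J1=3 J2=1
P@4,5 dof=1 J1 → L=8 J1=4 J2=1
P@5,7 dof=1 J1 → L=8 J1=5 J2=1
C@3,2 dof=2 J2 → L=8 J1=5 J2=2
add link → L=9 J1=5 J2=2
R@8,0 dof=1 J1 → L=9 J1=6 J2=2
C@2,8 dof=2 J2 → L=9 J1=6 J2=3
M=3(L−1)−2J1−J2=3·8−2·6−3=9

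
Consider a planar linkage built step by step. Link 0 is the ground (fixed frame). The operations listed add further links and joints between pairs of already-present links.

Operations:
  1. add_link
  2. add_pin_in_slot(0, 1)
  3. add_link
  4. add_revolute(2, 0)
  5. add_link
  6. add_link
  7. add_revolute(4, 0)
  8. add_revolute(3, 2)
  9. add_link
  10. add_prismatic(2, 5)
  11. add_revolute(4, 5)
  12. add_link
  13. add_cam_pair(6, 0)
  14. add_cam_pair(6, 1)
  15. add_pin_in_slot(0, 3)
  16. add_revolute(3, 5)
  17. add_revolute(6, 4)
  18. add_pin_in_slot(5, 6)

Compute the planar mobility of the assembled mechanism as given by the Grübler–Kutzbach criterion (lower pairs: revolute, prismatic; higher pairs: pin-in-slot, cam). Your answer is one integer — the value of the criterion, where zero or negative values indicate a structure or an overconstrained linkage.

(L,J1,J2)=(1,0,0); link0 fixed
link1: (2,0,0)
PS 0-1 [J2]: (2,0,1)
link2: (3,0,1)
R 2-0 [J1]: (3,1,1)
link3: (4,1,1)
link4: (5,1,1)
R 4-0 [J1]: (5,2,1)
R 3-2 [J1]: (5,3,1)
link5: (6,3,1)
P 2-5 [J1]: (6,4,1)
R 4-5 [J1]: (6,5,1)
link6: (7,5,1)
C 6-0 [J2]: (7,5,2)
C 6-1 [J2]: (7,5,3)
PS 0-3 [J2]: (7,5,4)
R 3-5 [J1]: (7,6,4)
R 6-4 [J1]: (7,7,4)
PS 5-6 [J2]: (7,7,5)
Grübler: 3·6 − 2·7 − 5 = -1

M = -1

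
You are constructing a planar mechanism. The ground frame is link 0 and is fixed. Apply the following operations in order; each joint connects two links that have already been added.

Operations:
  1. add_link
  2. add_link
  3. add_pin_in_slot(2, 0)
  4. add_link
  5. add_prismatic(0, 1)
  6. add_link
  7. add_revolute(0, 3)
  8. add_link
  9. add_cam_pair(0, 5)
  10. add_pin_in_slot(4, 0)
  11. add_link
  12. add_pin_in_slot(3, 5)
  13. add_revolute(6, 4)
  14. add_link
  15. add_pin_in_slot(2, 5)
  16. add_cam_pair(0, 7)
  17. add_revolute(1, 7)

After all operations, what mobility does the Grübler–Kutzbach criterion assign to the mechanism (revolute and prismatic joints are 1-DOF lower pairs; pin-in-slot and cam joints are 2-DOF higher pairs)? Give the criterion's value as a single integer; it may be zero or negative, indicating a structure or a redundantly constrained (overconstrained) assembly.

M = 7

ground; <1,0,0>
#1 <2,0,0>
#2 <3,0,0>
PS:2↔0 J2 <3,0,1>
#3 <4,0,1>
P:0↔1 J1 <4,1,1>
#4 <5,1,1>
R:0↔3 J1 <5,2,1>
#5 <6,2,1>
C:0↔5 J2 <6,2,2>
PS:4↔0 J2 <6,2,3>
#6 <7,2,3>
PS:3↔5 J2 <7,2,4>
R:6↔4 J1 <7,3,4>
#7 <8,3,4>
PS:2↔5 J2 <8,3,5>
C:0↔7 J2 <8,3,6>
R:1↔7 J1 <8,4,6>
3×7 − 2×4 − 1×6 = 7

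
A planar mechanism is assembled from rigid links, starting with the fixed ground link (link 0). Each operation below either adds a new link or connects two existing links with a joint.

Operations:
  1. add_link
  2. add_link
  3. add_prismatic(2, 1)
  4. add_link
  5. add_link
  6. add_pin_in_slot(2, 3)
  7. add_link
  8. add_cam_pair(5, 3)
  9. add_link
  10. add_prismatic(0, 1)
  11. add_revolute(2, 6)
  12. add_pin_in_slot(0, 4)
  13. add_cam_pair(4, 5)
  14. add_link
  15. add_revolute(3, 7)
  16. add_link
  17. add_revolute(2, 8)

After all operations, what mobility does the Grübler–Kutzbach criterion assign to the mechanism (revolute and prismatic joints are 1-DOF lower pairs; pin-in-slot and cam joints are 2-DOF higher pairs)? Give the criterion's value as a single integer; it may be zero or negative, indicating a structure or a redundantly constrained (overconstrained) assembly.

link 0 = ground. State L|J1|J2 = 1|0|0
+link1  2|0|0
+link2  3|0|0
P(2,1) f=1→J1  3|1|0
+link3  4|1|0
+link4  5|1|0
PS(2,3) f=2→J2  5|1|1
+link5  6|1|1
C(5,3) f=2→J2  6|1|2
+link6  7|1|2
P(0,1) f=1→J1  7|2|2
R(2,6) f=1→J1  7|3|2
PS(0,4) f=2→J2  7|3|3
C(4,5) f=2→J2  7|3|4
+link7  8|3|4
R(3,7) f=1→J1  8|4|4
+link8  9|4|4
R(2,8) f=1→J1  9|5|4
M = 3(9−1)−2·5−4 = 24−10−4 = 10

M = 10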